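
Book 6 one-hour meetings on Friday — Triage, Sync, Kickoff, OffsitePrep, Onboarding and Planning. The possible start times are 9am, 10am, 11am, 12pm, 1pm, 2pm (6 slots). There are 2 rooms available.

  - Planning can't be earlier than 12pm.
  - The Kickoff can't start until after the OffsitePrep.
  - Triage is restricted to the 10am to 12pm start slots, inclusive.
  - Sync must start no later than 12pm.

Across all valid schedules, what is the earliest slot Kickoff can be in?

10am

Precedence pushes Kickoff to at least 10am.
Kickoff at 10am is achievable: Sync -> 9am; Kickoff -> 10am; Planning -> 12pm; Triage -> 10am; Onboarding -> 11am; OffsitePrep -> 9am.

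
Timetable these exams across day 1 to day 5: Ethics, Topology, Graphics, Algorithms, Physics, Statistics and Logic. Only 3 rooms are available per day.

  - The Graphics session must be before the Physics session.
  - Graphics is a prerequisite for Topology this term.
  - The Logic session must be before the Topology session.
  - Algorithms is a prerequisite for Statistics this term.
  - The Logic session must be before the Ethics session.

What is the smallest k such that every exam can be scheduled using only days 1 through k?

The precedence chain requires at least 2 distinct days.
With at most 3 per day and 7 exams, at least 3 days are needed.
3 works (last occupied day: day 3): for example Statistics -> day 3, Algorithms -> day 1, Logic -> day 1, Physics -> day 2, Ethics -> day 2, Topology -> day 2, Graphics -> day 1.

3 days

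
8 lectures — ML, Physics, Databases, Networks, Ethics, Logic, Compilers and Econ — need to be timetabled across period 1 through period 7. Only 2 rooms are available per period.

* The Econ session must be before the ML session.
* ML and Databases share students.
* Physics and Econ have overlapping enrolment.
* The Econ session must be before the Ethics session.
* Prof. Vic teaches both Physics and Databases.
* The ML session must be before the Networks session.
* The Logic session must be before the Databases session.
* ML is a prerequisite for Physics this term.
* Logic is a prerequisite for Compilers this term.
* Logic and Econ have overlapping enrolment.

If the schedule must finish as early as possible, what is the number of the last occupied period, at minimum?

The precedence chain requires at least 3 distinct periods.
With at most 2 per period and 8 lectures, at least 4 periods are needed.
Could 4 periods be enough, i.e. nothing placed later than period 4? First, ML must come after Econ (at period 1 or later) → {period 2, period 3, period 4}; Econ must come before ML (at period 4 or earlier) → {period 1, period 2, period 3}; Networks must come after ML (at period 2 or later) → {period 3, period 4}; ML must come before Networks (at period 4 or earlier) → {period 2, period 3}; Databases must come after Logic (at period 1 or later) → {period 2, period 3, period 4}; Logic must come before Databases (at period 4 or earlier) → {period 1, period 2, period 3}; Compilers must come after Logic (at period 1 or later) → {period 2, period 3, period 4}; Ethics must come after Econ (at period 1 or later) → {period 2, period 3, period 4}; Physics must come after ML (at period 2 or later) → {period 3, period 4}; Econ must come before ML (at period 3 or earlier) → {period 1, period 2}. Econ could then only be at {period 1, period 2}; try each:
- suppose Econ is at period 1; Logic can't share with Econ (period 1) → {period 2, period 3}; Databases must come after Logic (at period 2 or later) → {period 3, period 4}; Compilers must come after Logic (at period 2 or later) → {period 3, period 4}; ML, Physics, Databases, Networks, Ethics, Logic and Compilers are all confined to {period 2, period 3, period 4} — 7 lectures for 3 periods at most 2 apiece is too many.
- suppose Econ is at period 2; ML must come after Econ (at period 2 or later) → {period 3}; Networks must come after ML (at period 3 or later) → {period 4}; Ethics must come after Econ (at period 2 or later) → {period 3, period 4}; Physics must come after ML (at period 3 or later) → {period 4}; Databases can't share with ML (period 3) → {period 2, period 4}; Databases can't share with Physics (period 4) → {period 2}; Compilers can't use period 2, already full with Databases and Econ (limit 2) → {period 3, period 4}; Ethics can't use period 4, already full with Physics and Networks (limit 2) → {period 3}; Compilers can't use period 4, already full with Physics and Networks (limit 2) → {period 3}; that puts ML, Ethics and Compilers all in period 3 — more than 2 per period.
Every option fails, so 4 periods is not enough.
5 works (last occupied period: period 5): for example Compilers -> period 5, Networks -> period 3, ML -> period 2, Logic -> period 2, Databases -> period 4, Econ -> period 1, Physics -> period 3, Ethics -> period 4.

5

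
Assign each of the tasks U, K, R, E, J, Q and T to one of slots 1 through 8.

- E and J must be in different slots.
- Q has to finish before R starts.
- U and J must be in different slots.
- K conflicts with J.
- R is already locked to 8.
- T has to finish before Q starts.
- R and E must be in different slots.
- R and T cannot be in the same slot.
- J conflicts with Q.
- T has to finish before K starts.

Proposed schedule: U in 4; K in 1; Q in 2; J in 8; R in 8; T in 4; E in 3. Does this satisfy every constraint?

No — it violates: T has to finish before K starts

E and J must be in different slots — holds.
T has to finish before Q starts — violated.
U and J must be in different slots — holds.
Q has to finish before R starts — holds.
T has to finish before K starts — violated.
J conflicts with Q — holds.
R and T cannot be in the same slot — holds.
R and E must be in different slots — holds.
R is already locked to 8 — holds.
K conflicts with J — holds.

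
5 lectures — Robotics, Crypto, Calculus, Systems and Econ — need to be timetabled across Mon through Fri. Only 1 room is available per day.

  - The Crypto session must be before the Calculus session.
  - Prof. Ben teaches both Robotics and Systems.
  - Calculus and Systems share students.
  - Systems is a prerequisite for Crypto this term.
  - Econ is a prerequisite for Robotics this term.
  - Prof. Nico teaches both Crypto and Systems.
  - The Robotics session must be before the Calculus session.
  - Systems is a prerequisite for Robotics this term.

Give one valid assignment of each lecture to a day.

Systems in Mon, Calculus in Fri, Robotics in Wed, Crypto in Thu, Econ in Tue

Checking: Crypto(Thu) before Calculus(Fri); Robotics(Wed) before Calculus(Fri); Econ(Tue) before Robotics(Wed); Systems(Mon) before Robotics(Wed); Systems(Mon) before Crypto(Thu); Robotics(Wed) != Systems(Mon); Crypto(Thu) != Systems(Mon); Calculus(Fri) != Systems(Mon); max 1 per day (cap 1).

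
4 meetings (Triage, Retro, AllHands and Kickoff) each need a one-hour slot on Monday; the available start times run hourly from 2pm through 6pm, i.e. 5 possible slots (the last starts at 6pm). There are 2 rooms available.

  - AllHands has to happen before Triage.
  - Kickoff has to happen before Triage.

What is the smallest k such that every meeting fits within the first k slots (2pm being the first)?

The precedence chain requires at least 2 distinct slots.
With at most 2 per slot and 4 meetings, at least 2 slots are needed.
2 works (last occupied slot: 3pm): for example AllHands=2pm, Kickoff=2pm, Triage=3pm, Retro=3pm.

2 slots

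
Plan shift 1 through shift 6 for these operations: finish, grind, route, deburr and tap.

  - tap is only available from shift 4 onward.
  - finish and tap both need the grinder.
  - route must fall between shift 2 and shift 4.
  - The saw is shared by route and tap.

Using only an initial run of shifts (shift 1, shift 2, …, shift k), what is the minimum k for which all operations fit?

4

tap can't be placed before shift 4, so the schedule must run through at least shift 4.
4 works (last occupied shift: shift 4): for example finish=shift 1; tap=shift 4; route=shift 2; deburr=shift 1; grind=shift 1.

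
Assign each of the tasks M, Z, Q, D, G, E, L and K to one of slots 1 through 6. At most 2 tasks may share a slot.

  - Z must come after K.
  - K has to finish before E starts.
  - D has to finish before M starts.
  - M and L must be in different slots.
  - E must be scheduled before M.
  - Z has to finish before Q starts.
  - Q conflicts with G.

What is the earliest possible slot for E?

2

Precedence pushes E to at least 2; downstream work caps E at 5.
E at 2 is achievable: Q in 3, E in 2, M in 3, G in 4, D in 1, L in 4, Z in 2, K in 1.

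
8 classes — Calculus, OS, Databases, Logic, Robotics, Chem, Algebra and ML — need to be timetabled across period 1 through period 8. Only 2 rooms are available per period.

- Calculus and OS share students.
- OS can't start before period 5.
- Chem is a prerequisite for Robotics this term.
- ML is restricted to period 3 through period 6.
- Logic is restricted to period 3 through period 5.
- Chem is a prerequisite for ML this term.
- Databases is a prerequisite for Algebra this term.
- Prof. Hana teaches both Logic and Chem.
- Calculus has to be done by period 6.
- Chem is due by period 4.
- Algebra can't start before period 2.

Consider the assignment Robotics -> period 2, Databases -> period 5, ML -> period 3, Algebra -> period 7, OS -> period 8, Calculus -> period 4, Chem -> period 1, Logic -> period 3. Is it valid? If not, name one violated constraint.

Yes, all constraints hold

Chem is a prerequisite for ML this term — holds.
Calculus has to be done by period 6 — holds.
Logic is restricted to period 3 through period 5 — holds.
Prof. Hana teaches both Logic and Chem — holds.
Algebra can't start before period 2 — holds.
Calculus and OS share students — holds.
ML is restricted to period 3 through period 6 — holds.
OS can't start before period 5 — holds.
Only 2 rooms are available per period — holds.
Databases is a prerequisite for Algebra this term — holds.
Chem is a prerequisite for Robotics this term — holds.
Chem is due by period 4 — holds.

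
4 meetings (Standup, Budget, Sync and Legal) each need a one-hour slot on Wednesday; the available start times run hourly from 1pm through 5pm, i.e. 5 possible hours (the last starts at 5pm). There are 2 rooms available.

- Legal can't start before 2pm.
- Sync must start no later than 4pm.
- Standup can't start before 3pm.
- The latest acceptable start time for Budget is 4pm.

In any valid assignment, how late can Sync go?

4pm

Sync's own window allows nothing later than 4pm.
Sync at 4pm is achievable: Budget -> 1pm; Legal -> 2pm; Standup -> 3pm; Sync -> 4pm.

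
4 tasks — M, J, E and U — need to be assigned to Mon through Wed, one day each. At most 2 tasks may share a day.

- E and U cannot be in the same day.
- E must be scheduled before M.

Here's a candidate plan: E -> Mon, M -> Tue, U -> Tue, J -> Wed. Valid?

Yes

E and U cannot be in the same day — holds.
At most 2 tasks may share a day — holds.
E must be scheduled before M — holds.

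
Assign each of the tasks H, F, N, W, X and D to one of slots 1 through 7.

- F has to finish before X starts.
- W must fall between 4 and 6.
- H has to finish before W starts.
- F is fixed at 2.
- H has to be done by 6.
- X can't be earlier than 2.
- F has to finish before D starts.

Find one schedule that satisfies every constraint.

X -> 3, N -> 1, W -> 4, H -> 1, F -> 2, D -> 3

Checking: H(1) before W(4); F(2) before X(3); F(2) before D(3); W=4 in [4,6]; F=2 in [2,2]; X=3 in [2,7]; H=1 in [1,6].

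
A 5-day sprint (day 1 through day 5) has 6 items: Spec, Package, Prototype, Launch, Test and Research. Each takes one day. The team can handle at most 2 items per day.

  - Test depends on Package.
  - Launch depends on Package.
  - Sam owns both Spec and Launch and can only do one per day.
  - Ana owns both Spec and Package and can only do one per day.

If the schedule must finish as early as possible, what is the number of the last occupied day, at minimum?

The precedence chain requires at least 2 distinct days.
With at most 2 per day and 6 work items, at least 3 days are needed.
3 works (last occupied day: day 3): for example Prototype in day 1, Research in day 3, Test in day 2, Launch in day 2, Package in day 1, Spec in day 3.

3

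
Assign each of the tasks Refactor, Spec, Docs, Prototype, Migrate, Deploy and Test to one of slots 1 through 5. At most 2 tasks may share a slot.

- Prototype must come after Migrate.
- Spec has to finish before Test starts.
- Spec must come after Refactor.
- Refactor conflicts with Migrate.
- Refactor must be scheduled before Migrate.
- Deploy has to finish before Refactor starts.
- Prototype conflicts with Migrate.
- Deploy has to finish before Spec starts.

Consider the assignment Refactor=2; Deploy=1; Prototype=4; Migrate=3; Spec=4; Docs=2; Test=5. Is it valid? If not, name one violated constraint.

Prototype must come after Migrate — holds.
Spec has to finish before Test starts — holds.
Refactor conflicts with Migrate — holds.
Spec must come after Refactor — holds.
Deploy has to finish before Spec starts — holds.
Refactor must be scheduled before Migrate — holds.
Prototype conflicts with Migrate — holds.
At most 2 tasks may share a slot — holds.
Deploy has to finish before Refactor starts — holds.

Yes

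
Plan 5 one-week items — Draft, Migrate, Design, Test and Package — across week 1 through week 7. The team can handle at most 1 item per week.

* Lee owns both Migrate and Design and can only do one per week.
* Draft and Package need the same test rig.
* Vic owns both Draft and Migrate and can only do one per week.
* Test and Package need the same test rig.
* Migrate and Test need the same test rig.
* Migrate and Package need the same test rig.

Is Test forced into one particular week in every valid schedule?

Test can be week 1 (e.g. Package in week 5, Design in week 4, Draft in week 2, Test in week 1, Migrate in week 3) or week 2 (e.g. Test -> week 2, Migrate -> week 3, Draft -> week 1, Design -> week 4, Package -> week 5).

No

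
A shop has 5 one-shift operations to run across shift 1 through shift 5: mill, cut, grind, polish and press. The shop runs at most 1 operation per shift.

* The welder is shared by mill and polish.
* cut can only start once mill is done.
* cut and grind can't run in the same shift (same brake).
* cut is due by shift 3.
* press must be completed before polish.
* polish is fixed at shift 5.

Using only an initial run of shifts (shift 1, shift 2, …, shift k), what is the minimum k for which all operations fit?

5

The precedence chain requires at least 2 distinct shifts.
With at most 1 per shift and 5 operations, at least 5 shifts are needed.
polish can't be placed before shift 5, so the schedule must run through at least shift 5.
5 works (last occupied shift: shift 5): for example polish -> shift 5; grind -> shift 4; cut -> shift 2; press -> shift 3; mill -> shift 1.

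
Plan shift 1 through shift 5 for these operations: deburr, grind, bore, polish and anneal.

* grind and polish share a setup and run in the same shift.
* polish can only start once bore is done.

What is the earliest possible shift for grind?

shift 2

Grind must be in the same shift as polish, which can't be before shift 2, so grind is at least shift 2.
grind at shift 2 is achievable: anneal -> shift 1, bore -> shift 1, polish -> shift 2, grind -> shift 2, deburr -> shift 1.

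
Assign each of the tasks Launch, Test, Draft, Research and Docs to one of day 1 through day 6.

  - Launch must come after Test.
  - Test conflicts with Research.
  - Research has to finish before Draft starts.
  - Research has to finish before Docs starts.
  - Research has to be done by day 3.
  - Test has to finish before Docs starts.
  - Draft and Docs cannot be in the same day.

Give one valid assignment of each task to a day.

Test=day 2; Draft=day 2; Docs=day 3; Research=day 1; Launch=day 3

Checking: Research(day 1) before Draft(day 2); Research(day 1) before Docs(day 3); Test(day 2) before Docs(day 3); Test(day 2) before Launch(day 3); Test(day 2) != Research(day 1); Draft(day 2) != Docs(day 3); Research=day 1 in [day 1,day 3].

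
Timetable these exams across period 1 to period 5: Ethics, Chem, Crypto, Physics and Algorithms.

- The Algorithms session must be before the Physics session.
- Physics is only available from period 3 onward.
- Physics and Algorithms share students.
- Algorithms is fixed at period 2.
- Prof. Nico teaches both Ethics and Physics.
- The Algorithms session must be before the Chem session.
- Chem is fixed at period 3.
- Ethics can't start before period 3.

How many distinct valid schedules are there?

Splitting on Ethics: it can be period 3 (10), period 4 (10), period 5 (10). Listing each branch's schedules as (Chem, Crypto, Physics, Algorithms) by period number:
Ethics=period 3: (3,1,4,2) (3,1,5,2) (3,2,4,2) (3,2,5,2) (3,3,4,2) (3,3,5,2) (3,4,4,2) (3,4,5,2) (3,5,4,2) (3,5,5,2) — 10.
Ethics=period 4: (3,1,3,2) (3,1,5,2) (3,2,3,2) (3,2,5,2) (3,3,3,2) (3,3,5,2) (3,4,3,2) (3,4,5,2) (3,5,3,2) (3,5,5,2) — 10.
Ethics=period 5: (3,1,3,2) (3,1,4,2) (3,2,3,2) (3,2,4,2) (3,3,3,2) (3,3,4,2) (3,4,3,2) (3,4,4,2) (3,5,3,2) (3,5,4,2) — 10.
Summing: 10 + 10 + 10 = 30.

30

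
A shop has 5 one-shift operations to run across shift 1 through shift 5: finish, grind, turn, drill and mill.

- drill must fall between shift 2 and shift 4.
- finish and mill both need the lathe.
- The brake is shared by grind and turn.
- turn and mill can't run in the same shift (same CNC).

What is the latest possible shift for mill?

shift 5

mill at shift 5 is achievable: turn in shift 2, drill in shift 2, grind in shift 1, mill in shift 5, finish in shift 1.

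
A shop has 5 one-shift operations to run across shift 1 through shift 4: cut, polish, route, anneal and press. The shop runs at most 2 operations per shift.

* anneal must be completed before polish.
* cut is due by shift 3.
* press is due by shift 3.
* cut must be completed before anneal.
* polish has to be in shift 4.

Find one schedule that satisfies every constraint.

polish=shift 4, cut=shift 1, anneal=shift 2, press=shift 1, route=shift 2

Checking: cut(shift 1) before anneal(shift 2); anneal(shift 2) before polish(shift 4); polish=shift 4 in [shift 4,shift 4]; cut=shift 1 in [shift 1,shift 3]; press=shift 1 in [shift 1,shift 3]; max 2 per shift (cap 2).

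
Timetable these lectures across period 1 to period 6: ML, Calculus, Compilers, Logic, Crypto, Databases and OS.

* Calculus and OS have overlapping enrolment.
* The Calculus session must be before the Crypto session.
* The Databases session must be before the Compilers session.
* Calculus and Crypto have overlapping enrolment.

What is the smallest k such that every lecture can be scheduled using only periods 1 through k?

2

The precedence chain requires at least 2 distinct periods.
2 works (last occupied period: period 2): for example OS in period 2; Crypto in period 2; ML in period 1; Calculus in period 1; Logic in period 1; Databases in period 1; Compilers in period 2.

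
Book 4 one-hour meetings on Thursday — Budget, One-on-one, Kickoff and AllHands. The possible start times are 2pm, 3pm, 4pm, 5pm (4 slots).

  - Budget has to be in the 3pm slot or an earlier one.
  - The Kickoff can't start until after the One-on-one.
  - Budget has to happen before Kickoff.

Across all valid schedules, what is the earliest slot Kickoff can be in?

3pm

Precedence pushes Kickoff to at least 3pm.
Kickoff at 3pm is achievable: Budget in 2pm; One-on-one in 2pm; Kickoff in 3pm; AllHands in 2pm.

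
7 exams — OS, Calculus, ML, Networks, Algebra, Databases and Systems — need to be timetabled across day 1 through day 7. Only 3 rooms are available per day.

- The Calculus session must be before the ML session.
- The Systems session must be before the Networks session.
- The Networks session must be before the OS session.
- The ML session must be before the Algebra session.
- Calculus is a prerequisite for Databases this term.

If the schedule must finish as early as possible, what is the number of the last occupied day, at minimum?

The precedence chain requires at least 3 distinct days.
With at most 3 per day and 7 exams, at least 3 days are needed.
3 works (last occupied day: day 3): for example Calculus in day 1, Systems in day 1, ML in day 2, OS in day 3, Networks in day 2, Databases in day 2, Algebra in day 3.

day 3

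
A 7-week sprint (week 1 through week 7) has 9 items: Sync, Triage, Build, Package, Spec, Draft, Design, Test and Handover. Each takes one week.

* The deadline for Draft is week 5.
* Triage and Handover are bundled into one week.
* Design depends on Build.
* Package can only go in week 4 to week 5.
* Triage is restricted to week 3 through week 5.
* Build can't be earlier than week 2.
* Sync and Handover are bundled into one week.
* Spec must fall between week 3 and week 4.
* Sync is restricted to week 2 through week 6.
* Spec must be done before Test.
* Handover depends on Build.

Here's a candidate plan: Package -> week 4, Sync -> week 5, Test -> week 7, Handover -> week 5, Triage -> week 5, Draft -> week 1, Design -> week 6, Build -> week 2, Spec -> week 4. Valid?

Valid

The deadline for Draft is week 5 — holds.
Triage is restricted to week 3 through week 5 — holds.
Triage and Handover are bundled into one week — holds.
Spec must be done before Test — holds.
Design depends on Build — holds.
Package can only go in week 4 to week 5 — holds.
Handover depends on Build — holds.
Sync is restricted to week 2 through week 6 — holds.
Spec must fall between week 3 and week 4 — holds.
Build can't be earlier than week 2 — holds.
Sync and Handover are bundled into one week — holds.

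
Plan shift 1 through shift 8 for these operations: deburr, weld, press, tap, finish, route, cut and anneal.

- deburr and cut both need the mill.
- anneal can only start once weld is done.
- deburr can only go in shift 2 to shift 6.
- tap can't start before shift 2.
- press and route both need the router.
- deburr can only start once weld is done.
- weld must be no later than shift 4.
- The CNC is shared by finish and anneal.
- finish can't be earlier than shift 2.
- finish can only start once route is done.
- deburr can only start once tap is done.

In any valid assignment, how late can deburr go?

Deburr is available from shift 2; precedence pushes deburr to at least shift 3; deburr's own window allows nothing later than shift 6.
deburr at shift 6 is achievable: tap=shift 2; weld=shift 1; deburr=shift 6; press=shift 2; finish=shift 2; cut=shift 1; route=shift 1; anneal=shift 3.

shift 6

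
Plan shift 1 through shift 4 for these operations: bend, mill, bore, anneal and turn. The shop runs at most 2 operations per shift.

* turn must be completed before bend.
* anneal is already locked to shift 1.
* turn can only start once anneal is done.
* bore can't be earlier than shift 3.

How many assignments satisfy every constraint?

Splitting on bend: it can be shift 3 (7), shift 4 (13). Listing each branch's schedules as (mill, bore, anneal, turn) by shift number:
bend=shift 3: (1,3,1,2) (1,4,1,2) (2,3,1,2) (2,4,1,2) (3,4,1,2) (4,3,1,2) (4,4,1,2) — 7.
bend=shift 4: (1,3,1,2) (1,3,1,3) (1,4,1,2) (1,4,1,3) (2,3,1,2) (2,3,1,3) (2,4,1,2) (2,4,1,3) (3,3,1,2) (3,4,1,2) (3,4,1,3) (4,3,1,2) (4,3,1,3) — 13.
Summing: 7 + 13 = 20.

20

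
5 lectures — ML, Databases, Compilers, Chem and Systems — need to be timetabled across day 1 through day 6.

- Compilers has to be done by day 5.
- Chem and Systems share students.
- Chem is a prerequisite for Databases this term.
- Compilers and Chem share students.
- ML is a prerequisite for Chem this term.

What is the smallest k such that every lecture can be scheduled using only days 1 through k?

The precedence chain requires at least 3 distinct days.
3 works (last occupied day: day 3): for example Chem=day 2; Systems=day 1; ML=day 1; Databases=day 3; Compilers=day 1.

3 days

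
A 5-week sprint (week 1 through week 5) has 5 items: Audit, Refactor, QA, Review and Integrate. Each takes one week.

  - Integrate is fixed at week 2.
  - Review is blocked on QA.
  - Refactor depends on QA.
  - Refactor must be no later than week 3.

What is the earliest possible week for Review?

Precedence pushes Review to at least week 2.
Review at week 2 is achievable: Refactor=week 2, Review=week 2, Integrate=week 2, Audit=week 1, QA=week 1.

week 2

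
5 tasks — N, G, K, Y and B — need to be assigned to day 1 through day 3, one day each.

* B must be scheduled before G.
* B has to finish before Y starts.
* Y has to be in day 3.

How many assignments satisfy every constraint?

Splitting on N: it can be day 1 (9), day 2 (9), day 3 (9). Listing each branch's schedules as (G, K, Y, B) by day number:
N=day 1: (2,1,3,1) (2,2,3,1) (2,3,3,1) (3,1,3,1) (3,1,3,2) (3,2,3,1) (3,2,3,2) (3,3,3,1) (3,3,3,2) — 9.
N=day 2: (2,1,3,1) (2,2,3,1) (2,3,3,1) (3,1,3,1) (3,1,3,2) (3,2,3,1) (3,2,3,2) (3,3,3,1) (3,3,3,2) — 9.
N=day 3: (2,1,3,1) (2,2,3,1) (2,3,3,1) (3,1,3,1) (3,1,3,2) (3,2,3,1) (3,2,3,2) (3,3,3,1) (3,3,3,2) — 9.
Summing: 9 + 9 + 9 = 27.

27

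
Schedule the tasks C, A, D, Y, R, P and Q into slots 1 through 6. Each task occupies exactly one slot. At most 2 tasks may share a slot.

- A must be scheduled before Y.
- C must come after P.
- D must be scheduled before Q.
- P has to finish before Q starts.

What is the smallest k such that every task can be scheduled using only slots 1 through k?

The precedence chain requires at least 2 distinct slots.
With at most 2 per slot and 7 tasks, at least 4 slots are needed.
4 works (last occupied slot: 4): for example D in 1, P in 1, C in 2, R in 3, A in 3, Y in 4, Q in 2.

4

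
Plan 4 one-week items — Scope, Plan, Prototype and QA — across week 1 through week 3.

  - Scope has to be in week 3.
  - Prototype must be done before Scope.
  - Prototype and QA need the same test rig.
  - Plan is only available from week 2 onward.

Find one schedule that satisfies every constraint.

Prototype -> week 1; Scope -> week 3; QA -> week 2; Plan -> week 2

Checking: Prototype(week 1) before Scope(week 3); Prototype(week 1) != QA(week 2); Scope=week 3 in [week 3,week 3]; Plan=week 2 in [week 2,week 3].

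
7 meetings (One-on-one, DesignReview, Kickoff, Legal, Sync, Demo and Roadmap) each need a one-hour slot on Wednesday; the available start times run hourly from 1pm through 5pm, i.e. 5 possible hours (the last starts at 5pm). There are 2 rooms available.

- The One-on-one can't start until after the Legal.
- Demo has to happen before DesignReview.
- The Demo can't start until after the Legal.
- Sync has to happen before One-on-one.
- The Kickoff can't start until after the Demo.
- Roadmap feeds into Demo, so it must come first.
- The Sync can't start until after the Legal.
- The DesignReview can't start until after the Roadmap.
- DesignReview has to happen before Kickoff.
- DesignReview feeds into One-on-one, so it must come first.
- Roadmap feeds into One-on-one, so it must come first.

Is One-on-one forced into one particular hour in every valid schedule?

No

One-on-one can be 4pm (e.g. Kickoff in 4pm, Legal in 1pm, DesignReview in 3pm, Sync in 2pm, Roadmap in 1pm, Demo in 2pm, One-on-one in 4pm) or 5pm (e.g. Legal=1pm; Sync=2pm; Kickoff=4pm; Roadmap=1pm; Demo=2pm; DesignReview=3pm; One-on-one=5pm).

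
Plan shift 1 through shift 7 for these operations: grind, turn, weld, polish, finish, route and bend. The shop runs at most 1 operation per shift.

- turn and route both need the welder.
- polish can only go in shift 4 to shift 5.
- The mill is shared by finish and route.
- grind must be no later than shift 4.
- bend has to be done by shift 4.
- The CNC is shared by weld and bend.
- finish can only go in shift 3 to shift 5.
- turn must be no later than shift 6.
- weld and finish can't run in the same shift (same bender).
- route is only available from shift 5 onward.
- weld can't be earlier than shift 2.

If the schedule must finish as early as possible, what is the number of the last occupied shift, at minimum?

With at most 1 per shift and 7 operations, at least 7 shifts are needed.
route can't be placed before shift 5, so the schedule must run through at least shift 5.
7 works (last occupied shift: shift 7): for example route in shift 5; grind in shift 1; finish in shift 3; bend in shift 2; weld in shift 7; turn in shift 6; polish in shift 4.

shift 7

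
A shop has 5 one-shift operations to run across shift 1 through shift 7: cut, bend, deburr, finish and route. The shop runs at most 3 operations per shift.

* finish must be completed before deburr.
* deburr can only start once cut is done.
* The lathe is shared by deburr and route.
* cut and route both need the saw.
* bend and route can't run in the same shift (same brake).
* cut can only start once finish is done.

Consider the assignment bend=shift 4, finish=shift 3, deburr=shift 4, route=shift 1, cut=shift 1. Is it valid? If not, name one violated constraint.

The shop runs at most 3 operations per shift — holds.
bend and route can't run in the same shift (same brake) — holds.
cut and route both need the saw — violated.
finish must be completed before deburr — holds.
The lathe is shared by deburr and route — holds.
cut can only start once finish is done — violated.
deburr can only start once cut is done — holds.

No — it violates: cut can only start once finish is done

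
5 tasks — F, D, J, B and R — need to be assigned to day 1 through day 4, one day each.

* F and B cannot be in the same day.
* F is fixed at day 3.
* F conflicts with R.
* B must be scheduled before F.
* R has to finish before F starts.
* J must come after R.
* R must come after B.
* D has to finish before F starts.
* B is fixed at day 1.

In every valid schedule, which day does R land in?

B is fixed at day 1 and must come before R, so R is at least day 2.
F is fixed at day 3 and must come after R, so R is at most day 2.
So R must be day 2.

day 2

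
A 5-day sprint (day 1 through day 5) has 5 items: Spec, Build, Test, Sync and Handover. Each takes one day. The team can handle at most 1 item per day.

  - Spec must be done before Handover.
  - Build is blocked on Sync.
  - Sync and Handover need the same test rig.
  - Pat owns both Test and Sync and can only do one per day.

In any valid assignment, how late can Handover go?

day 5

Precedence pushes Handover to at least day 2.
Handover at day 5 is achievable: Test=day 4, Handover=day 5, Build=day 3, Sync=day 2, Spec=day 1.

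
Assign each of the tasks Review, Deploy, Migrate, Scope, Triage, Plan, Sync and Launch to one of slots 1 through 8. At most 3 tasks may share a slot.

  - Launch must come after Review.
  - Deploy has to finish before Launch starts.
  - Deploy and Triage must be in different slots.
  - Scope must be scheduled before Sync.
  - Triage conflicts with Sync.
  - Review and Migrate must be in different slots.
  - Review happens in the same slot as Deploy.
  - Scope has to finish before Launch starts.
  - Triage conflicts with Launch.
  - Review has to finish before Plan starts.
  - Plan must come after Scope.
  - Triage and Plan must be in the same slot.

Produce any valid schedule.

Triage=3; Review=1; Scope=1; Sync=2; Plan=3; Launch=2; Migrate=2; Deploy=1

Checking: Scope(1) before Launch(2); Review(1) before Plan(3); Deploy(1) before Launch(2); Review(1) before Launch(2); Scope(1) before Plan(3); Scope(1) before Sync(2); Review(1) != Migrate(2); Deploy(1) != Triage(3); Triage(3) != Sync(2); Triage(3) != Launch(2); Review = Deploy = 1; Triage = Plan = 3; max 3 per slot (cap 3).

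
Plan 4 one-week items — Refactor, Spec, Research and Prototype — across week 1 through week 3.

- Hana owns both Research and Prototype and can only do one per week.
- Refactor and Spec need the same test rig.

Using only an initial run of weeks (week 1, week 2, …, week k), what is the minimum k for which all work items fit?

2

Could 1 week be enough, i.e. nothing placed later than week 1? No: Prototype can't share with Research (week 1) → nothing is left.
So 1 week is not enough.
2 works (last occupied week: week 2): for example Research in week 1, Prototype in week 2, Refactor in week 1, Spec in week 2.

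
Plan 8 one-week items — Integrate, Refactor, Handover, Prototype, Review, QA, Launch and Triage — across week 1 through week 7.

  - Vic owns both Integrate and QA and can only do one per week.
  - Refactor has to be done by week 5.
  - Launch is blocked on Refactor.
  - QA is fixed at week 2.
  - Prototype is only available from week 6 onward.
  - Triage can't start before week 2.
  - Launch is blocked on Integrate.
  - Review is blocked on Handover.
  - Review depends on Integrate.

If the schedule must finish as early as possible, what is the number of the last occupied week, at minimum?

6

The precedence chain requires at least 2 distinct weeks.
Prototype can't be placed before week 6, so the schedule must run through at least week 6.
6 works (last occupied week: week 6): for example Launch -> week 2; Handover -> week 1; Triage -> week 2; Integrate -> week 1; Review -> week 2; Prototype -> week 6; Refactor -> week 1; QA -> week 2.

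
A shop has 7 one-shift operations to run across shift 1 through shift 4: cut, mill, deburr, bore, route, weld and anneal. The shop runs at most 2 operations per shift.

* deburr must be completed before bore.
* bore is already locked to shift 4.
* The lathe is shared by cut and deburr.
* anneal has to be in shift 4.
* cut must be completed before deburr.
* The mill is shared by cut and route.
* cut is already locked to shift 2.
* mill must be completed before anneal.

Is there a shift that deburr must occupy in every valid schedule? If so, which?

shift 3

cut is fixed at shift 2 and must come before deburr, so deburr is at least shift 3.
bore is fixed at shift 4 and must come after deburr, so deburr is at most shift 3.
So deburr must be shift 3.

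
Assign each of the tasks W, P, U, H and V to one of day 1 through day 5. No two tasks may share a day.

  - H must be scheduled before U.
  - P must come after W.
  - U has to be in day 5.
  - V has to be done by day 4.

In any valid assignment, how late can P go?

day 4

Precedence pushes P to at least day 2.
P at day 4 is achievable: P in day 4, U in day 5, H in day 3, W in day 2, V in day 1.
Nothing later works — the capacity limit rule out every day after day 4.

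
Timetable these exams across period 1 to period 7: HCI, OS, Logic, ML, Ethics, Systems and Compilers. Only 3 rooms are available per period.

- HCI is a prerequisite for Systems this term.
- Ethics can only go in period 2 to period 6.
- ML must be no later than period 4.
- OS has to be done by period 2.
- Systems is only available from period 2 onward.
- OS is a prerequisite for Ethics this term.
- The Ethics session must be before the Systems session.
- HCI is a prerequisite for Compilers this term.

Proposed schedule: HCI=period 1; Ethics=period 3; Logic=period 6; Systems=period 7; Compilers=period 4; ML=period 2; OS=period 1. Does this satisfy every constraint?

The Ethics session must be before the Systems session — holds.
OS has to be done by period 2 — holds.
Systems is only available from period 2 onward — holds.
HCI is a prerequisite for Compilers this term — holds.
ML must be no later than period 4 — holds.
OS is a prerequisite for Ethics this term — holds.
HCI is a prerequisite for Systems this term — holds.
Only 3 rooms are available per period — holds.
Ethics can only go in period 2 to period 6 — holds.

Yes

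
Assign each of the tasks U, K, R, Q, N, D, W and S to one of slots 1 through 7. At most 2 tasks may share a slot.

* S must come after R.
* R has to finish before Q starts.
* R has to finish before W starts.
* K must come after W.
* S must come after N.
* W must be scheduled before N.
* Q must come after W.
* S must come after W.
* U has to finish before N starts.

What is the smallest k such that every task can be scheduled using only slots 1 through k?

4 slots

The precedence chain requires at least 4 distinct slots.
With at most 2 per slot and 8 tasks, at least 4 slots are needed.
4 works (last occupied slot: 4): for example N=3, Q=3, S=4, R=1, U=1, W=2, D=2, K=4.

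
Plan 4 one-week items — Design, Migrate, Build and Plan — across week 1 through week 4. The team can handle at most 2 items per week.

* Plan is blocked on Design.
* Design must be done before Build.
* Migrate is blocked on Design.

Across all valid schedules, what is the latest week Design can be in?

week 2

Downstream work caps Design at week 3.
Design at week 2 is achievable: Plan in week 4; Migrate in week 3; Design in week 2; Build in week 3.
Nothing later works — the capacity limit rule out every week after week 2.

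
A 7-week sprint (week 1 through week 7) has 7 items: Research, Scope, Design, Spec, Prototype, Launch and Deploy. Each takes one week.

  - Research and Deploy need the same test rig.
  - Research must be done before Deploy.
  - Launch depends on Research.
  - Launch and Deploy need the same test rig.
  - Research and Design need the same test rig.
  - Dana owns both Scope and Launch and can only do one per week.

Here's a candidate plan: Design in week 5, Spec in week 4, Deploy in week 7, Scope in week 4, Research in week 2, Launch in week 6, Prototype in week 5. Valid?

Dana owns both Scope and Launch and can only do one per week — holds.
Research must be done before Deploy — holds.
Launch depends on Research — holds.
Research and Design need the same test rig — holds.
Research and Deploy need the same test rig — holds.
Launch and Deploy need the same test rig — holds.

Yes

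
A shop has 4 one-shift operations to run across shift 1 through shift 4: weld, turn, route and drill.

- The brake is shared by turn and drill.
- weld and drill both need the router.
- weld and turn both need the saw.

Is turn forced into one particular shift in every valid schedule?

turn can be shift 1 (e.g. drill -> shift 3; weld -> shift 2; route -> shift 1; turn -> shift 1) or shift 2 (e.g. drill -> shift 3, weld -> shift 1, route -> shift 1, turn -> shift 2).

No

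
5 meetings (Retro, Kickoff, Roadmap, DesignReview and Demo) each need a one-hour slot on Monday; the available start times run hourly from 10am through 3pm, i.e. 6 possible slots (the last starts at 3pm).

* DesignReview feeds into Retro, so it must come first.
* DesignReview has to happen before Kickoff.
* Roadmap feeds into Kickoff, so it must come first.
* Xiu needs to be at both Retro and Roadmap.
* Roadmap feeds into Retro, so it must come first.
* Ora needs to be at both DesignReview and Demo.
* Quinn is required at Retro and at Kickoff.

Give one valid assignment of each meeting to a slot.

DesignReview=10am; Demo=11am; Roadmap=10am; Retro=11am; Kickoff=12pm

Checking: DesignReview(10am) before Retro(11am); DesignReview(10am) before Kickoff(12pm); Roadmap(10am) before Kickoff(12pm); Roadmap(10am) before Retro(11am); Retro(11am) != Roadmap(10am); Retro(11am) != Kickoff(12pm); DesignReview(10am) != Demo(11am).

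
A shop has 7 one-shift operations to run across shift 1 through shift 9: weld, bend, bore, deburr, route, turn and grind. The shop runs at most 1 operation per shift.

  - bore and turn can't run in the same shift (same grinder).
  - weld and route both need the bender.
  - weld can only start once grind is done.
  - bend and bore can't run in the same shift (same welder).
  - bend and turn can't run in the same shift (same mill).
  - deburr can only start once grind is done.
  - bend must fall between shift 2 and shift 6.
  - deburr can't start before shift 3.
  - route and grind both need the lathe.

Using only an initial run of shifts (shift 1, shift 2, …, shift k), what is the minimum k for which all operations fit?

The precedence chain requires at least 2 distinct shifts.
With at most 1 per shift and 7 operations, at least 7 shifts are needed.
deburr can't be placed before shift 3, so the schedule must run through at least shift 3.
7 works (last occupied shift: shift 7): for example deburr in shift 3, bend in shift 2, turn in shift 7, weld in shift 4, route in shift 6, grind in shift 1, bore in shift 5.

7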